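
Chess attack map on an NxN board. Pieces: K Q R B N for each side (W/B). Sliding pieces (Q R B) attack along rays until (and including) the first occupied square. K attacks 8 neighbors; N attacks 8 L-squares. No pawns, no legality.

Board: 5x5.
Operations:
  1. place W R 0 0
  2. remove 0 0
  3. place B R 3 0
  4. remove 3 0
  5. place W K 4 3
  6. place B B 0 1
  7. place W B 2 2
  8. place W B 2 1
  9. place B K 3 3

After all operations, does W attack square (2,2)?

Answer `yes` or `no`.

Op 1: place WR@(0,0)
Op 2: remove (0,0)
Op 3: place BR@(3,0)
Op 4: remove (3,0)
Op 5: place WK@(4,3)
Op 6: place BB@(0,1)
Op 7: place WB@(2,2)
Op 8: place WB@(2,1)
Op 9: place BK@(3,3)
Per-piece attacks for W:
  WB@(2,1): attacks (3,2) (4,3) (3,0) (1,2) (0,3) (1,0) [ray(1,1) blocked at (4,3)]
  WB@(2,2): attacks (3,3) (3,1) (4,0) (1,3) (0,4) (1,1) (0,0) [ray(1,1) blocked at (3,3)]
  WK@(4,3): attacks (4,4) (4,2) (3,3) (3,4) (3,2)
W attacks (2,2): no

Answer: no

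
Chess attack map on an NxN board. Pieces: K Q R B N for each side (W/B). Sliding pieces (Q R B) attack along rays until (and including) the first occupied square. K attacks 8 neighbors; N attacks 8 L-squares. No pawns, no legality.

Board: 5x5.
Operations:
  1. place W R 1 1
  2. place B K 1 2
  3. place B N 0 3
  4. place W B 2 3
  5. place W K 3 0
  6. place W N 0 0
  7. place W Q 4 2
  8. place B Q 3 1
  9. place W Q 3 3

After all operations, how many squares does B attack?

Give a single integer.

Op 1: place WR@(1,1)
Op 2: place BK@(1,2)
Op 3: place BN@(0,3)
Op 4: place WB@(2,3)
Op 5: place WK@(3,0)
Op 6: place WN@(0,0)
Op 7: place WQ@(4,2)
Op 8: place BQ@(3,1)
Op 9: place WQ@(3,3)
Per-piece attacks for B:
  BN@(0,3): attacks (2,4) (1,1) (2,2)
  BK@(1,2): attacks (1,3) (1,1) (2,2) (0,2) (2,3) (2,1) (0,3) (0,1)
  BQ@(3,1): attacks (3,2) (3,3) (3,0) (4,1) (2,1) (1,1) (4,2) (4,0) (2,2) (1,3) (0,4) (2,0) [ray(0,1) blocked at (3,3); ray(0,-1) blocked at (3,0); ray(-1,0) blocked at (1,1); ray(1,1) blocked at (4,2)]
Union (17 distinct): (0,1) (0,2) (0,3) (0,4) (1,1) (1,3) (2,0) (2,1) (2,2) (2,3) (2,4) (3,0) (3,2) (3,3) (4,0) (4,1) (4,2)

Answer: 17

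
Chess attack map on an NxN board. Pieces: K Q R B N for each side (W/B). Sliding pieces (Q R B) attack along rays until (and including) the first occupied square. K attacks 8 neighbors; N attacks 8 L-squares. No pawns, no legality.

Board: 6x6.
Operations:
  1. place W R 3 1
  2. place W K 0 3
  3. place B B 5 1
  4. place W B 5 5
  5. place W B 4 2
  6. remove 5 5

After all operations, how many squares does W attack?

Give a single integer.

Answer: 19

Derivation:
Op 1: place WR@(3,1)
Op 2: place WK@(0,3)
Op 3: place BB@(5,1)
Op 4: place WB@(5,5)
Op 5: place WB@(4,2)
Op 6: remove (5,5)
Per-piece attacks for W:
  WK@(0,3): attacks (0,4) (0,2) (1,3) (1,4) (1,2)
  WR@(3,1): attacks (3,2) (3,3) (3,4) (3,5) (3,0) (4,1) (5,1) (2,1) (1,1) (0,1) [ray(1,0) blocked at (5,1)]
  WB@(4,2): attacks (5,3) (5,1) (3,3) (2,4) (1,5) (3,1) [ray(1,-1) blocked at (5,1); ray(-1,-1) blocked at (3,1)]
Union (19 distinct): (0,1) (0,2) (0,4) (1,1) (1,2) (1,3) (1,4) (1,5) (2,1) (2,4) (3,0) (3,1) (3,2) (3,3) (3,4) (3,5) (4,1) (5,1) (5,3)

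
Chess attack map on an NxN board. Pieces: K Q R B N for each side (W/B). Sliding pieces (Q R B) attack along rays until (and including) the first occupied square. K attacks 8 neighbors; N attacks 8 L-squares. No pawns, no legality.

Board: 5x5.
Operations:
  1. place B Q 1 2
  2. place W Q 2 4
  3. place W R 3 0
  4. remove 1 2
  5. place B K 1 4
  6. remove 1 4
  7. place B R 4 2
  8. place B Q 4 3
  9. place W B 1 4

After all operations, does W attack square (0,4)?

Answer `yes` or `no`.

Op 1: place BQ@(1,2)
Op 2: place WQ@(2,4)
Op 3: place WR@(3,0)
Op 4: remove (1,2)
Op 5: place BK@(1,4)
Op 6: remove (1,4)
Op 7: place BR@(4,2)
Op 8: place BQ@(4,3)
Op 9: place WB@(1,4)
Per-piece attacks for W:
  WB@(1,4): attacks (2,3) (3,2) (4,1) (0,3)
  WQ@(2,4): attacks (2,3) (2,2) (2,1) (2,0) (3,4) (4,4) (1,4) (3,3) (4,2) (1,3) (0,2) [ray(-1,0) blocked at (1,4); ray(1,-1) blocked at (4,2)]
  WR@(3,0): attacks (3,1) (3,2) (3,3) (3,4) (4,0) (2,0) (1,0) (0,0)
W attacks (0,4): no

Answer: no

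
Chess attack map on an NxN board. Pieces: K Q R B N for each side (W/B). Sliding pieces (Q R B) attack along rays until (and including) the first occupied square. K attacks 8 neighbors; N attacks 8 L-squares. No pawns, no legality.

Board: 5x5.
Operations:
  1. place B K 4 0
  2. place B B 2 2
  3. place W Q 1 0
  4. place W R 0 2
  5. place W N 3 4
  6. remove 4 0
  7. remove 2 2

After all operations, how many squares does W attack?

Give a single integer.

Op 1: place BK@(4,0)
Op 2: place BB@(2,2)
Op 3: place WQ@(1,0)
Op 4: place WR@(0,2)
Op 5: place WN@(3,4)
Op 6: remove (4,0)
Op 7: remove (2,2)
Per-piece attacks for W:
  WR@(0,2): attacks (0,3) (0,4) (0,1) (0,0) (1,2) (2,2) (3,2) (4,2)
  WQ@(1,0): attacks (1,1) (1,2) (1,3) (1,4) (2,0) (3,0) (4,0) (0,0) (2,1) (3,2) (4,3) (0,1)
  WN@(3,4): attacks (4,2) (2,2) (1,3)
Union (16 distinct): (0,0) (0,1) (0,3) (0,4) (1,1) (1,2) (1,3) (1,4) (2,0) (2,1) (2,2) (3,0) (3,2) (4,0) (4,2) (4,3)

Answer: 16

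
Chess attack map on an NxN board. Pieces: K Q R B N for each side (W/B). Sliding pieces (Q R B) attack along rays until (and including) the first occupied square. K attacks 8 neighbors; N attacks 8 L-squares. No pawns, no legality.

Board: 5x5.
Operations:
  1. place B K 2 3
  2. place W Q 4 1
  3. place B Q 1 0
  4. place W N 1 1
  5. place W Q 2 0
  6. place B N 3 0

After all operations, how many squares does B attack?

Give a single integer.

Answer: 15

Derivation:
Op 1: place BK@(2,3)
Op 2: place WQ@(4,1)
Op 3: place BQ@(1,0)
Op 4: place WN@(1,1)
Op 5: place WQ@(2,0)
Op 6: place BN@(3,0)
Per-piece attacks for B:
  BQ@(1,0): attacks (1,1) (2,0) (0,0) (2,1) (3,2) (4,3) (0,1) [ray(0,1) blocked at (1,1); ray(1,0) blocked at (2,0)]
  BK@(2,3): attacks (2,4) (2,2) (3,3) (1,3) (3,4) (3,2) (1,4) (1,2)
  BN@(3,0): attacks (4,2) (2,2) (1,1)
Union (15 distinct): (0,0) (0,1) (1,1) (1,2) (1,3) (1,4) (2,0) (2,1) (2,2) (2,4) (3,2) (3,3) (3,4) (4,2) (4,3)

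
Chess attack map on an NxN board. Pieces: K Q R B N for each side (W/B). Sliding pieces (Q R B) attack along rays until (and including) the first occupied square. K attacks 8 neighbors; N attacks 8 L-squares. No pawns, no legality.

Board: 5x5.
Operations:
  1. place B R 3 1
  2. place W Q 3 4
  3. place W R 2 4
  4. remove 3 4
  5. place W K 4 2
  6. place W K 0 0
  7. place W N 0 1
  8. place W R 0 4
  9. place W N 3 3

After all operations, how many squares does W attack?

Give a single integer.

Answer: 21

Derivation:
Op 1: place BR@(3,1)
Op 2: place WQ@(3,4)
Op 3: place WR@(2,4)
Op 4: remove (3,4)
Op 5: place WK@(4,2)
Op 6: place WK@(0,0)
Op 7: place WN@(0,1)
Op 8: place WR@(0,4)
Op 9: place WN@(3,3)
Per-piece attacks for W:
  WK@(0,0): attacks (0,1) (1,0) (1,1)
  WN@(0,1): attacks (1,3) (2,2) (2,0)
  WR@(0,4): attacks (0,3) (0,2) (0,1) (1,4) (2,4) [ray(0,-1) blocked at (0,1); ray(1,0) blocked at (2,4)]
  WR@(2,4): attacks (2,3) (2,2) (2,1) (2,0) (3,4) (4,4) (1,4) (0,4) [ray(-1,0) blocked at (0,4)]
  WN@(3,3): attacks (1,4) (4,1) (2,1) (1,2)
  WK@(4,2): attacks (4,3) (4,1) (3,2) (3,3) (3,1)
Union (21 distinct): (0,1) (0,2) (0,3) (0,4) (1,0) (1,1) (1,2) (1,3) (1,4) (2,0) (2,1) (2,2) (2,3) (2,4) (3,1) (3,2) (3,3) (3,4) (4,1) (4,3) (4,4)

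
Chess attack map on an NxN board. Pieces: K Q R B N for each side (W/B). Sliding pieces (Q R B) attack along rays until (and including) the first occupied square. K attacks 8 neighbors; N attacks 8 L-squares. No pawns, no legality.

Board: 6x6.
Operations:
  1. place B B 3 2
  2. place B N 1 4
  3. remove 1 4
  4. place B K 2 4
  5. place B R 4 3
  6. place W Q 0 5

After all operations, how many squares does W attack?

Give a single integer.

Answer: 13

Derivation:
Op 1: place BB@(3,2)
Op 2: place BN@(1,4)
Op 3: remove (1,4)
Op 4: place BK@(2,4)
Op 5: place BR@(4,3)
Op 6: place WQ@(0,5)
Per-piece attacks for W:
  WQ@(0,5): attacks (0,4) (0,3) (0,2) (0,1) (0,0) (1,5) (2,5) (3,5) (4,5) (5,5) (1,4) (2,3) (3,2) [ray(1,-1) blocked at (3,2)]
Union (13 distinct): (0,0) (0,1) (0,2) (0,3) (0,4) (1,4) (1,5) (2,3) (2,5) (3,2) (3,5) (4,5) (5,5)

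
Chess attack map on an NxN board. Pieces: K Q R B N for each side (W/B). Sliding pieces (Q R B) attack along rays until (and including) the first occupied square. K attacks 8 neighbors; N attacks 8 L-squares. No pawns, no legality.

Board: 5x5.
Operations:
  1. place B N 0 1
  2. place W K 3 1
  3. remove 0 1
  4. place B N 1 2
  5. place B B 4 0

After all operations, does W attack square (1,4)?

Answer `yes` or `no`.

Op 1: place BN@(0,1)
Op 2: place WK@(3,1)
Op 3: remove (0,1)
Op 4: place BN@(1,2)
Op 5: place BB@(4,0)
Per-piece attacks for W:
  WK@(3,1): attacks (3,2) (3,0) (4,1) (2,1) (4,2) (4,0) (2,2) (2,0)
W attacks (1,4): no

Answer: no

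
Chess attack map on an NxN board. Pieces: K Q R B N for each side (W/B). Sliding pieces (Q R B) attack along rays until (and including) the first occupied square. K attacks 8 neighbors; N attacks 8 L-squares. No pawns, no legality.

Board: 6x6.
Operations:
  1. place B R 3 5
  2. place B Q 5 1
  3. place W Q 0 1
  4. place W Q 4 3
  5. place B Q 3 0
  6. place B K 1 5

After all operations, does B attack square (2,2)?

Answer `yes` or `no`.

Op 1: place BR@(3,5)
Op 2: place BQ@(5,1)
Op 3: place WQ@(0,1)
Op 4: place WQ@(4,3)
Op 5: place BQ@(3,0)
Op 6: place BK@(1,5)
Per-piece attacks for B:
  BK@(1,5): attacks (1,4) (2,5) (0,5) (2,4) (0,4)
  BQ@(3,0): attacks (3,1) (3,2) (3,3) (3,4) (3,5) (4,0) (5,0) (2,0) (1,0) (0,0) (4,1) (5,2) (2,1) (1,2) (0,3) [ray(0,1) blocked at (3,5)]
  BR@(3,5): attacks (3,4) (3,3) (3,2) (3,1) (3,0) (4,5) (5,5) (2,5) (1,5) [ray(0,-1) blocked at (3,0); ray(-1,0) blocked at (1,5)]
  BQ@(5,1): attacks (5,2) (5,3) (5,4) (5,5) (5,0) (4,1) (3,1) (2,1) (1,1) (0,1) (4,2) (3,3) (2,4) (1,5) (4,0) [ray(-1,0) blocked at (0,1); ray(-1,1) blocked at (1,5)]
B attacks (2,2): no

Answer: no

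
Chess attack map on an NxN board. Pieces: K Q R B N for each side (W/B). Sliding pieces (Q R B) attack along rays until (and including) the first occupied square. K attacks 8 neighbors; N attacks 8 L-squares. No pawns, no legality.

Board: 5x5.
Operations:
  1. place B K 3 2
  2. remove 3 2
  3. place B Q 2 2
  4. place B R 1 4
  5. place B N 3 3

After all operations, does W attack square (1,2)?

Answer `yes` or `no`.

Answer: no

Derivation:
Op 1: place BK@(3,2)
Op 2: remove (3,2)
Op 3: place BQ@(2,2)
Op 4: place BR@(1,4)
Op 5: place BN@(3,3)
Per-piece attacks for W:
W attacks (1,2): no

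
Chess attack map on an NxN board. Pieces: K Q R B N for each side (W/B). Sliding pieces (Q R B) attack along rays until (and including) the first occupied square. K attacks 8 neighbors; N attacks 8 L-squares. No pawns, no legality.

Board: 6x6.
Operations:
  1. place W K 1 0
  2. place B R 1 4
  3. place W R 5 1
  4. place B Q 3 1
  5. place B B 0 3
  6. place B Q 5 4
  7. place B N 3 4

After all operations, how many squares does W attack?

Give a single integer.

Answer: 11

Derivation:
Op 1: place WK@(1,0)
Op 2: place BR@(1,4)
Op 3: place WR@(5,1)
Op 4: place BQ@(3,1)
Op 5: place BB@(0,3)
Op 6: place BQ@(5,4)
Op 7: place BN@(3,4)
Per-piece attacks for W:
  WK@(1,0): attacks (1,1) (2,0) (0,0) (2,1) (0,1)
  WR@(5,1): attacks (5,2) (5,3) (5,4) (5,0) (4,1) (3,1) [ray(0,1) blocked at (5,4); ray(-1,0) blocked at (3,1)]
Union (11 distinct): (0,0) (0,1) (1,1) (2,0) (2,1) (3,1) (4,1) (5,0) (5,2) (5,3) (5,4)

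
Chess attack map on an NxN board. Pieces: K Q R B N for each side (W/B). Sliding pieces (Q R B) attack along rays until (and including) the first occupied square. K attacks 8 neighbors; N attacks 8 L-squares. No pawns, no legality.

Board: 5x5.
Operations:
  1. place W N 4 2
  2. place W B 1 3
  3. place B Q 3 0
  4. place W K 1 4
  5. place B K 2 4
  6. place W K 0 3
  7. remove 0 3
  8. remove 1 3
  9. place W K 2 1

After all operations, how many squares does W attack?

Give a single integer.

Op 1: place WN@(4,2)
Op 2: place WB@(1,3)
Op 3: place BQ@(3,0)
Op 4: place WK@(1,4)
Op 5: place BK@(2,4)
Op 6: place WK@(0,3)
Op 7: remove (0,3)
Op 8: remove (1,3)
Op 9: place WK@(2,1)
Per-piece attacks for W:
  WK@(1,4): attacks (1,3) (2,4) (0,4) (2,3) (0,3)
  WK@(2,1): attacks (2,2) (2,0) (3,1) (1,1) (3,2) (3,0) (1,2) (1,0)
  WN@(4,2): attacks (3,4) (2,3) (3,0) (2,1)
Union (15 distinct): (0,3) (0,4) (1,0) (1,1) (1,2) (1,3) (2,0) (2,1) (2,2) (2,3) (2,4) (3,0) (3,1) (3,2) (3,4)

Answer: 15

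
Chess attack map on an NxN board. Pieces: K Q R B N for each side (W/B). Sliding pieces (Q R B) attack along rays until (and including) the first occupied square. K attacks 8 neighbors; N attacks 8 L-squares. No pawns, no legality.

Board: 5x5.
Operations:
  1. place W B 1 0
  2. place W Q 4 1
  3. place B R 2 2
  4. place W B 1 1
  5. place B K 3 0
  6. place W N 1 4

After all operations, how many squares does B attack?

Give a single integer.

Op 1: place WB@(1,0)
Op 2: place WQ@(4,1)
Op 3: place BR@(2,2)
Op 4: place WB@(1,1)
Op 5: place BK@(3,0)
Op 6: place WN@(1,4)
Per-piece attacks for B:
  BR@(2,2): attacks (2,3) (2,4) (2,1) (2,0) (3,2) (4,2) (1,2) (0,2)
  BK@(3,0): attacks (3,1) (4,0) (2,0) (4,1) (2,1)
Union (11 distinct): (0,2) (1,2) (2,0) (2,1) (2,3) (2,4) (3,1) (3,2) (4,0) (4,1) (4,2)

Answer: 11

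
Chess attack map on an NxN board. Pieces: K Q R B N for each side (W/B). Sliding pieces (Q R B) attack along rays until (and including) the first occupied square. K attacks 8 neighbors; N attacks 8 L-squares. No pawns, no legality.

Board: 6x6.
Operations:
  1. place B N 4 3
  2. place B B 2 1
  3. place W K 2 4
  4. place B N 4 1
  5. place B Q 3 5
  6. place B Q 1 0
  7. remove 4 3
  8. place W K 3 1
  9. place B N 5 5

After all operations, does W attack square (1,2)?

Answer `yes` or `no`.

Answer: no

Derivation:
Op 1: place BN@(4,3)
Op 2: place BB@(2,1)
Op 3: place WK@(2,4)
Op 4: place BN@(4,1)
Op 5: place BQ@(3,5)
Op 6: place BQ@(1,0)
Op 7: remove (4,3)
Op 8: place WK@(3,1)
Op 9: place BN@(5,5)
Per-piece attacks for W:
  WK@(2,4): attacks (2,5) (2,3) (3,4) (1,4) (3,5) (3,3) (1,5) (1,3)
  WK@(3,1): attacks (3,2) (3,0) (4,1) (2,1) (4,2) (4,0) (2,2) (2,0)
W attacks (1,2): no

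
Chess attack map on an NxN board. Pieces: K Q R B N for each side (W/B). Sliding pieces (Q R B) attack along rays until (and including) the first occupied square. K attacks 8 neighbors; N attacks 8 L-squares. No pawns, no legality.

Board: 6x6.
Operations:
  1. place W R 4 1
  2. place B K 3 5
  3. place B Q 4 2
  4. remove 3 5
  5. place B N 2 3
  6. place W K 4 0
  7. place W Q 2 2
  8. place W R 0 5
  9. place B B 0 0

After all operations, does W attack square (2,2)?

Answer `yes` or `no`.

Answer: no

Derivation:
Op 1: place WR@(4,1)
Op 2: place BK@(3,5)
Op 3: place BQ@(4,2)
Op 4: remove (3,5)
Op 5: place BN@(2,3)
Op 6: place WK@(4,0)
Op 7: place WQ@(2,2)
Op 8: place WR@(0,5)
Op 9: place BB@(0,0)
Per-piece attacks for W:
  WR@(0,5): attacks (0,4) (0,3) (0,2) (0,1) (0,0) (1,5) (2,5) (3,5) (4,5) (5,5) [ray(0,-1) blocked at (0,0)]
  WQ@(2,2): attacks (2,3) (2,1) (2,0) (3,2) (4,2) (1,2) (0,2) (3,3) (4,4) (5,5) (3,1) (4,0) (1,3) (0,4) (1,1) (0,0) [ray(0,1) blocked at (2,3); ray(1,0) blocked at (4,2); ray(1,-1) blocked at (4,0); ray(-1,-1) blocked at (0,0)]
  WK@(4,0): attacks (4,1) (5,0) (3,0) (5,1) (3,1)
  WR@(4,1): attacks (4,2) (4,0) (5,1) (3,1) (2,1) (1,1) (0,1) [ray(0,1) blocked at (4,2); ray(0,-1) blocked at (4,0)]
W attacks (2,2): no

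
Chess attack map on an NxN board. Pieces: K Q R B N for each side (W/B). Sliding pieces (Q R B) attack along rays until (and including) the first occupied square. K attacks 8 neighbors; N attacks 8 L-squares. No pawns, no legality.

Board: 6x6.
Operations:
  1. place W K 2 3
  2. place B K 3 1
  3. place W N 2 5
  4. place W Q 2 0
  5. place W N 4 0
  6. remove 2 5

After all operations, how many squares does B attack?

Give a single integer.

Answer: 8

Derivation:
Op 1: place WK@(2,3)
Op 2: place BK@(3,1)
Op 3: place WN@(2,5)
Op 4: place WQ@(2,0)
Op 5: place WN@(4,0)
Op 6: remove (2,5)
Per-piece attacks for B:
  BK@(3,1): attacks (3,2) (3,0) (4,1) (2,1) (4,2) (4,0) (2,2) (2,0)
Union (8 distinct): (2,0) (2,1) (2,2) (3,0) (3,2) (4,0) (4,1) (4,2)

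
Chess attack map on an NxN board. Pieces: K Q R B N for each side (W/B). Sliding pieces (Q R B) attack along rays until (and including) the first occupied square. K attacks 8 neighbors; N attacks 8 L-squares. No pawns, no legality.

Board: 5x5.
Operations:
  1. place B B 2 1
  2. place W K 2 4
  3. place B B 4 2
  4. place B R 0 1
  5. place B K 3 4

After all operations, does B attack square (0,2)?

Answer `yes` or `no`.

Op 1: place BB@(2,1)
Op 2: place WK@(2,4)
Op 3: place BB@(4,2)
Op 4: place BR@(0,1)
Op 5: place BK@(3,4)
Per-piece attacks for B:
  BR@(0,1): attacks (0,2) (0,3) (0,4) (0,0) (1,1) (2,1) [ray(1,0) blocked at (2,1)]
  BB@(2,1): attacks (3,2) (4,3) (3,0) (1,2) (0,3) (1,0)
  BK@(3,4): attacks (3,3) (4,4) (2,4) (4,3) (2,3)
  BB@(4,2): attacks (3,3) (2,4) (3,1) (2,0) [ray(-1,1) blocked at (2,4)]
B attacks (0,2): yes

Answer: yes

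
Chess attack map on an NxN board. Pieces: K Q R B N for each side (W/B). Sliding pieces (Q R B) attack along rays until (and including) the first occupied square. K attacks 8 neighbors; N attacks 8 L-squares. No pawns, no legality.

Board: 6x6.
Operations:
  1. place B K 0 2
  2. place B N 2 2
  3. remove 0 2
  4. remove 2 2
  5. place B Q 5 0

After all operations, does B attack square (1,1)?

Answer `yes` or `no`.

Answer: no

Derivation:
Op 1: place BK@(0,2)
Op 2: place BN@(2,2)
Op 3: remove (0,2)
Op 4: remove (2,2)
Op 5: place BQ@(5,0)
Per-piece attacks for B:
  BQ@(5,0): attacks (5,1) (5,2) (5,3) (5,4) (5,5) (4,0) (3,0) (2,0) (1,0) (0,0) (4,1) (3,2) (2,3) (1,4) (0,5)
B attacks (1,1): no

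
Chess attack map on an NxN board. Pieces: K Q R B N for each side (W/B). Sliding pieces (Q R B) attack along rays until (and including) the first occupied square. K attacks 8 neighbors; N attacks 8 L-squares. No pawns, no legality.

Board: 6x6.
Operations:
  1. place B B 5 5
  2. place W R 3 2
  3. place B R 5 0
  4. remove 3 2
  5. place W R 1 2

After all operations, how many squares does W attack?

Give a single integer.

Answer: 10

Derivation:
Op 1: place BB@(5,5)
Op 2: place WR@(3,2)
Op 3: place BR@(5,0)
Op 4: remove (3,2)
Op 5: place WR@(1,2)
Per-piece attacks for W:
  WR@(1,2): attacks (1,3) (1,4) (1,5) (1,1) (1,0) (2,2) (3,2) (4,2) (5,2) (0,2)
Union (10 distinct): (0,2) (1,0) (1,1) (1,3) (1,4) (1,5) (2,2) (3,2) (4,2) (5,2)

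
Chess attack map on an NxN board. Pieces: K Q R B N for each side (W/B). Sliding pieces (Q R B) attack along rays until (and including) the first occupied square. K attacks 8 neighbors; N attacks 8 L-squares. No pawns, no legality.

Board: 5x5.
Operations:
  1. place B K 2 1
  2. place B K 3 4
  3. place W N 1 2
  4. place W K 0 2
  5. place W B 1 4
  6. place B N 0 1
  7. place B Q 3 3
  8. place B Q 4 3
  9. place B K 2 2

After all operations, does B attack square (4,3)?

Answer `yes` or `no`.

Answer: yes

Derivation:
Op 1: place BK@(2,1)
Op 2: place BK@(3,4)
Op 3: place WN@(1,2)
Op 4: place WK@(0,2)
Op 5: place WB@(1,4)
Op 6: place BN@(0,1)
Op 7: place BQ@(3,3)
Op 8: place BQ@(4,3)
Op 9: place BK@(2,2)
Per-piece attacks for B:
  BN@(0,1): attacks (1,3) (2,2) (2,0)
  BK@(2,1): attacks (2,2) (2,0) (3,1) (1,1) (3,2) (3,0) (1,2) (1,0)
  BK@(2,2): attacks (2,3) (2,1) (3,2) (1,2) (3,3) (3,1) (1,3) (1,1)
  BQ@(3,3): attacks (3,4) (3,2) (3,1) (3,0) (4,3) (2,3) (1,3) (0,3) (4,4) (4,2) (2,4) (2,2) [ray(0,1) blocked at (3,4); ray(1,0) blocked at (4,3); ray(-1,-1) blocked at (2,2)]
  BK@(3,4): attacks (3,3) (4,4) (2,4) (4,3) (2,3)
  BQ@(4,3): attacks (4,4) (4,2) (4,1) (4,0) (3,3) (3,4) (3,2) (2,1) [ray(-1,0) blocked at (3,3); ray(-1,1) blocked at (3,4); ray(-1,-1) blocked at (2,1)]
B attacks (4,3): yes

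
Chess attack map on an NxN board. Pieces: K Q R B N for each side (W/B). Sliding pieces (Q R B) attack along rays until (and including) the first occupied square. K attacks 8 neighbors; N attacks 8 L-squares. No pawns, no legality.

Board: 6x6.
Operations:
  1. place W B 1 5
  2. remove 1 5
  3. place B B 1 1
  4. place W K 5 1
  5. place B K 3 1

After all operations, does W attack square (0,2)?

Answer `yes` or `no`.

Answer: no

Derivation:
Op 1: place WB@(1,5)
Op 2: remove (1,5)
Op 3: place BB@(1,1)
Op 4: place WK@(5,1)
Op 5: place BK@(3,1)
Per-piece attacks for W:
  WK@(5,1): attacks (5,2) (5,0) (4,1) (4,2) (4,0)
W attacks (0,2): no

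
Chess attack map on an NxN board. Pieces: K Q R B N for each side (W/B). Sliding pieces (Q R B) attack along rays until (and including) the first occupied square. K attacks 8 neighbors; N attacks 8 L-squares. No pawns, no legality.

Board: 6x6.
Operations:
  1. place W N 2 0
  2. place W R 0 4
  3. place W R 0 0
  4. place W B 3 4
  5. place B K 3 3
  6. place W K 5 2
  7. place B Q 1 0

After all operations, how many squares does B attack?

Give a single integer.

Answer: 18

Derivation:
Op 1: place WN@(2,0)
Op 2: place WR@(0,4)
Op 3: place WR@(0,0)
Op 4: place WB@(3,4)
Op 5: place BK@(3,3)
Op 6: place WK@(5,2)
Op 7: place BQ@(1,0)
Per-piece attacks for B:
  BQ@(1,0): attacks (1,1) (1,2) (1,3) (1,4) (1,5) (2,0) (0,0) (2,1) (3,2) (4,3) (5,4) (0,1) [ray(1,0) blocked at (2,0); ray(-1,0) blocked at (0,0)]
  BK@(3,3): attacks (3,4) (3,2) (4,3) (2,3) (4,4) (4,2) (2,4) (2,2)
Union (18 distinct): (0,0) (0,1) (1,1) (1,2) (1,3) (1,4) (1,5) (2,0) (2,1) (2,2) (2,3) (2,4) (3,2) (3,4) (4,2) (4,3) (4,4) (5,4)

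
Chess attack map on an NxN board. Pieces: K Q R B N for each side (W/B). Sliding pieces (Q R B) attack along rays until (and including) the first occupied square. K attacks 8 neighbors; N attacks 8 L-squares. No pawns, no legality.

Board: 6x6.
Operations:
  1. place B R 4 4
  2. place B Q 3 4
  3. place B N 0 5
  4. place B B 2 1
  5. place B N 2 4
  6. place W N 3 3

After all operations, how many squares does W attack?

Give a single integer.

Answer: 8

Derivation:
Op 1: place BR@(4,4)
Op 2: place BQ@(3,4)
Op 3: place BN@(0,5)
Op 4: place BB@(2,1)
Op 5: place BN@(2,4)
Op 6: place WN@(3,3)
Per-piece attacks for W:
  WN@(3,3): attacks (4,5) (5,4) (2,5) (1,4) (4,1) (5,2) (2,1) (1,2)
Union (8 distinct): (1,2) (1,4) (2,1) (2,5) (4,1) (4,5) (5,2) (5,4)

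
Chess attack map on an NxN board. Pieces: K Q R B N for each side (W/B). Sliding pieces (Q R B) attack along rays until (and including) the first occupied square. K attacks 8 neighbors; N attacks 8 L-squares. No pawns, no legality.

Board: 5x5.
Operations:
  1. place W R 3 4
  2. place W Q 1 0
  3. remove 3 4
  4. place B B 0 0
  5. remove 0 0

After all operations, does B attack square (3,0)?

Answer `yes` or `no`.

Answer: no

Derivation:
Op 1: place WR@(3,4)
Op 2: place WQ@(1,0)
Op 3: remove (3,4)
Op 4: place BB@(0,0)
Op 5: remove (0,0)
Per-piece attacks for B:
B attacks (3,0): no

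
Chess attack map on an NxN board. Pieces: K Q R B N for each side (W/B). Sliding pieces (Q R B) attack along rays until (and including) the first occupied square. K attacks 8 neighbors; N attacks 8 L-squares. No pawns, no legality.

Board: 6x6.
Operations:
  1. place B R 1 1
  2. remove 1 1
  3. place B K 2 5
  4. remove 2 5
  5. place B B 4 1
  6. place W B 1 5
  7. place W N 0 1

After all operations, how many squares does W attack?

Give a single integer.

Answer: 8

Derivation:
Op 1: place BR@(1,1)
Op 2: remove (1,1)
Op 3: place BK@(2,5)
Op 4: remove (2,5)
Op 5: place BB@(4,1)
Op 6: place WB@(1,5)
Op 7: place WN@(0,1)
Per-piece attacks for W:
  WN@(0,1): attacks (1,3) (2,2) (2,0)
  WB@(1,5): attacks (2,4) (3,3) (4,2) (5,1) (0,4)
Union (8 distinct): (0,4) (1,3) (2,0) (2,2) (2,4) (3,3) (4,2) (5,1)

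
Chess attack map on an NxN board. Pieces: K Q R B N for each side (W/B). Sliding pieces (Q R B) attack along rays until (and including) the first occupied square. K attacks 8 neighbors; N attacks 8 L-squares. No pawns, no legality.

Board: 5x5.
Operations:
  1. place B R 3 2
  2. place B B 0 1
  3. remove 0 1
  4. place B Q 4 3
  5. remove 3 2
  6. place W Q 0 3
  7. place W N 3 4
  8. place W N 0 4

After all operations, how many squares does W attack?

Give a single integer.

Answer: 14

Derivation:
Op 1: place BR@(3,2)
Op 2: place BB@(0,1)
Op 3: remove (0,1)
Op 4: place BQ@(4,3)
Op 5: remove (3,2)
Op 6: place WQ@(0,3)
Op 7: place WN@(3,4)
Op 8: place WN@(0,4)
Per-piece attacks for W:
  WQ@(0,3): attacks (0,4) (0,2) (0,1) (0,0) (1,3) (2,3) (3,3) (4,3) (1,4) (1,2) (2,1) (3,0) [ray(0,1) blocked at (0,4); ray(1,0) blocked at (4,3)]
  WN@(0,4): attacks (1,2) (2,3)
  WN@(3,4): attacks (4,2) (2,2) (1,3)
Union (14 distinct): (0,0) (0,1) (0,2) (0,4) (1,2) (1,3) (1,4) (2,1) (2,2) (2,3) (3,0) (3,3) (4,2) (4,3)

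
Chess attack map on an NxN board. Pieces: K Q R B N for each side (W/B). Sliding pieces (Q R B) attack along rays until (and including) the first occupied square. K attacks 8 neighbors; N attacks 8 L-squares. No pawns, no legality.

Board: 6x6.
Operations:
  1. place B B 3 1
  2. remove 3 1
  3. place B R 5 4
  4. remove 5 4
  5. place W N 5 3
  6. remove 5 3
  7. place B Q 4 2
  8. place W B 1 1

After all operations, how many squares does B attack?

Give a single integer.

Answer: 17

Derivation:
Op 1: place BB@(3,1)
Op 2: remove (3,1)
Op 3: place BR@(5,4)
Op 4: remove (5,4)
Op 5: place WN@(5,3)
Op 6: remove (5,3)
Op 7: place BQ@(4,2)
Op 8: place WB@(1,1)
Per-piece attacks for B:
  BQ@(4,2): attacks (4,3) (4,4) (4,5) (4,1) (4,0) (5,2) (3,2) (2,2) (1,2) (0,2) (5,3) (5,1) (3,3) (2,4) (1,5) (3,1) (2,0)
Union (17 distinct): (0,2) (1,2) (1,5) (2,0) (2,2) (2,4) (3,1) (3,2) (3,3) (4,0) (4,1) (4,3) (4,4) (4,5) (5,1) (5,2) (5,3)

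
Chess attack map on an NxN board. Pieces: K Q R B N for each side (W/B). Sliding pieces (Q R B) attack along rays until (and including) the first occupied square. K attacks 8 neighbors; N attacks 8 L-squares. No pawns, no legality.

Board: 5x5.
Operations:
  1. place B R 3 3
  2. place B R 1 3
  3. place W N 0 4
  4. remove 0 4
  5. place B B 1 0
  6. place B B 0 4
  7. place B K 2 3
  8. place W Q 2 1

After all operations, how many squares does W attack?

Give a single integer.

Op 1: place BR@(3,3)
Op 2: place BR@(1,3)
Op 3: place WN@(0,4)
Op 4: remove (0,4)
Op 5: place BB@(1,0)
Op 6: place BB@(0,4)
Op 7: place BK@(2,3)
Op 8: place WQ@(2,1)
Per-piece attacks for W:
  WQ@(2,1): attacks (2,2) (2,3) (2,0) (3,1) (4,1) (1,1) (0,1) (3,2) (4,3) (3,0) (1,2) (0,3) (1,0) [ray(0,1) blocked at (2,3); ray(-1,-1) blocked at (1,0)]
Union (13 distinct): (0,1) (0,3) (1,0) (1,1) (1,2) (2,0) (2,2) (2,3) (3,0) (3,1) (3,2) (4,1) (4,3)

Answer: 13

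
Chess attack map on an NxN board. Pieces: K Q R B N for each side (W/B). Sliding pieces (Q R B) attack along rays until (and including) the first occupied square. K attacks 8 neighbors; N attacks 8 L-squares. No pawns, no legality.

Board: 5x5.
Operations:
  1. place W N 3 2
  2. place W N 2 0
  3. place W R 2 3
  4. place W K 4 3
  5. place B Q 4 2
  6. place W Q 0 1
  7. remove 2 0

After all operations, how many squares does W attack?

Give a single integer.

Op 1: place WN@(3,2)
Op 2: place WN@(2,0)
Op 3: place WR@(2,3)
Op 4: place WK@(4,3)
Op 5: place BQ@(4,2)
Op 6: place WQ@(0,1)
Op 7: remove (2,0)
Per-piece attacks for W:
  WQ@(0,1): attacks (0,2) (0,3) (0,4) (0,0) (1,1) (2,1) (3,1) (4,1) (1,2) (2,3) (1,0) [ray(1,1) blocked at (2,3)]
  WR@(2,3): attacks (2,4) (2,2) (2,1) (2,0) (3,3) (4,3) (1,3) (0,3) [ray(1,0) blocked at (4,3)]
  WN@(3,2): attacks (4,4) (2,4) (1,3) (4,0) (2,0) (1,1)
  WK@(4,3): attacks (4,4) (4,2) (3,3) (3,4) (3,2)
Union (22 distinct): (0,0) (0,2) (0,3) (0,4) (1,0) (1,1) (1,2) (1,3) (2,0) (2,1) (2,2) (2,3) (2,4) (3,1) (3,2) (3,3) (3,4) (4,0) (4,1) (4,2) (4,3) (4,4)

Answer: 22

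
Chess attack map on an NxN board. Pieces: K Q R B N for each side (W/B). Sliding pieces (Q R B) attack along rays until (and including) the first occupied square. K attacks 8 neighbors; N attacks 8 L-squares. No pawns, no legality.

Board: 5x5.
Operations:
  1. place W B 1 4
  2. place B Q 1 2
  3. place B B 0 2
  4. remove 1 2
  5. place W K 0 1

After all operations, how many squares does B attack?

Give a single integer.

Answer: 4

Derivation:
Op 1: place WB@(1,4)
Op 2: place BQ@(1,2)
Op 3: place BB@(0,2)
Op 4: remove (1,2)
Op 5: place WK@(0,1)
Per-piece attacks for B:
  BB@(0,2): attacks (1,3) (2,4) (1,1) (2,0)
Union (4 distinct): (1,1) (1,3) (2,0) (2,4)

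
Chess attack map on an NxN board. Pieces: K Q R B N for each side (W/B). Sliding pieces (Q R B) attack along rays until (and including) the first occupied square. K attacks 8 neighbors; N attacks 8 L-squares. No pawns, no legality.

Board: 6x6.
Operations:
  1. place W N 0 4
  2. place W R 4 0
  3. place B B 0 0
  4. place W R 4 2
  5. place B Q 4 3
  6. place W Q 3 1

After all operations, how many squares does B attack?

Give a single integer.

Answer: 18

Derivation:
Op 1: place WN@(0,4)
Op 2: place WR@(4,0)
Op 3: place BB@(0,0)
Op 4: place WR@(4,2)
Op 5: place BQ@(4,3)
Op 6: place WQ@(3,1)
Per-piece attacks for B:
  BB@(0,0): attacks (1,1) (2,2) (3,3) (4,4) (5,5)
  BQ@(4,3): attacks (4,4) (4,5) (4,2) (5,3) (3,3) (2,3) (1,3) (0,3) (5,4) (5,2) (3,4) (2,5) (3,2) (2,1) (1,0) [ray(0,-1) blocked at (4,2)]
Union (18 distinct): (0,3) (1,0) (1,1) (1,3) (2,1) (2,2) (2,3) (2,5) (3,2) (3,3) (3,4) (4,2) (4,4) (4,5) (5,2) (5,3) (5,4) (5,5)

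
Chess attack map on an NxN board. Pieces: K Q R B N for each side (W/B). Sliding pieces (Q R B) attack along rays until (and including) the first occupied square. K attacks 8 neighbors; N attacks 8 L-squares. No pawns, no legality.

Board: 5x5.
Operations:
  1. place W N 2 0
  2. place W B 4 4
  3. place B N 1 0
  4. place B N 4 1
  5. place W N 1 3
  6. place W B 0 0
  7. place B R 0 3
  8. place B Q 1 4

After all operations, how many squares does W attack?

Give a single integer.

Op 1: place WN@(2,0)
Op 2: place WB@(4,4)
Op 3: place BN@(1,0)
Op 4: place BN@(4,1)
Op 5: place WN@(1,3)
Op 6: place WB@(0,0)
Op 7: place BR@(0,3)
Op 8: place BQ@(1,4)
Per-piece attacks for W:
  WB@(0,0): attacks (1,1) (2,2) (3,3) (4,4) [ray(1,1) blocked at (4,4)]
  WN@(1,3): attacks (3,4) (2,1) (3,2) (0,1)
  WN@(2,0): attacks (3,2) (4,1) (1,2) (0,1)
  WB@(4,4): attacks (3,3) (2,2) (1,1) (0,0) [ray(-1,-1) blocked at (0,0)]
Union (11 distinct): (0,0) (0,1) (1,1) (1,2) (2,1) (2,2) (3,2) (3,3) (3,4) (4,1) (4,4)

Answer: 11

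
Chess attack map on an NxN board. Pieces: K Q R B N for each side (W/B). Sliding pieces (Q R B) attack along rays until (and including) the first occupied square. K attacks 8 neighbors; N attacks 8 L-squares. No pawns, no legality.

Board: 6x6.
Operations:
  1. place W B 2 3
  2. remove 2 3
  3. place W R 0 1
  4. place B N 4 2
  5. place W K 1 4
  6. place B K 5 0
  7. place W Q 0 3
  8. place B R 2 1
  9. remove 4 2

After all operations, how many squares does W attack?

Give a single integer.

Answer: 18

Derivation:
Op 1: place WB@(2,3)
Op 2: remove (2,3)
Op 3: place WR@(0,1)
Op 4: place BN@(4,2)
Op 5: place WK@(1,4)
Op 6: place BK@(5,0)
Op 7: place WQ@(0,3)
Op 8: place BR@(2,1)
Op 9: remove (4,2)
Per-piece attacks for W:
  WR@(0,1): attacks (0,2) (0,3) (0,0) (1,1) (2,1) [ray(0,1) blocked at (0,3); ray(1,0) blocked at (2,1)]
  WQ@(0,3): attacks (0,4) (0,5) (0,2) (0,1) (1,3) (2,3) (3,3) (4,3) (5,3) (1,4) (1,2) (2,1) [ray(0,-1) blocked at (0,1); ray(1,1) blocked at (1,4); ray(1,-1) blocked at (2,1)]
  WK@(1,4): attacks (1,5) (1,3) (2,4) (0,4) (2,5) (2,3) (0,5) (0,3)
Union (18 distinct): (0,0) (0,1) (0,2) (0,3) (0,4) (0,5) (1,1) (1,2) (1,3) (1,4) (1,5) (2,1) (2,3) (2,4) (2,5) (3,3) (4,3) (5,3)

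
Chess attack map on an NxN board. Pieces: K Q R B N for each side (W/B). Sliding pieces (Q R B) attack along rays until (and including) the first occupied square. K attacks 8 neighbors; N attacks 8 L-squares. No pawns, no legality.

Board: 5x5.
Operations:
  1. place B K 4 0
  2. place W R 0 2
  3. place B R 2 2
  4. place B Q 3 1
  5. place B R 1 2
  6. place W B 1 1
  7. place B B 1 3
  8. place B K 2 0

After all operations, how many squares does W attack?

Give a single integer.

Op 1: place BK@(4,0)
Op 2: place WR@(0,2)
Op 3: place BR@(2,2)
Op 4: place BQ@(3,1)
Op 5: place BR@(1,2)
Op 6: place WB@(1,1)
Op 7: place BB@(1,3)
Op 8: place BK@(2,0)
Per-piece attacks for W:
  WR@(0,2): attacks (0,3) (0,4) (0,1) (0,0) (1,2) [ray(1,0) blocked at (1,2)]
  WB@(1,1): attacks (2,2) (2,0) (0,2) (0,0) [ray(1,1) blocked at (2,2); ray(1,-1) blocked at (2,0); ray(-1,1) blocked at (0,2)]
Union (8 distinct): (0,0) (0,1) (0,2) (0,3) (0,4) (1,2) (2,0) (2,2)

Answer: 8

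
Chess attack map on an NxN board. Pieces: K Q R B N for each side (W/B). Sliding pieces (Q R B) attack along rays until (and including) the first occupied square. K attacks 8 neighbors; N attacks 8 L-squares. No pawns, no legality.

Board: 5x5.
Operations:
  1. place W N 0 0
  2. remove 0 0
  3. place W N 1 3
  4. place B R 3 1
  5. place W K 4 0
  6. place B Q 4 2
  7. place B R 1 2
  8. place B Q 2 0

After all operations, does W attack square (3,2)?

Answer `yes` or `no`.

Answer: yes

Derivation:
Op 1: place WN@(0,0)
Op 2: remove (0,0)
Op 3: place WN@(1,3)
Op 4: place BR@(3,1)
Op 5: place WK@(4,0)
Op 6: place BQ@(4,2)
Op 7: place BR@(1,2)
Op 8: place BQ@(2,0)
Per-piece attacks for W:
  WN@(1,3): attacks (3,4) (2,1) (3,2) (0,1)
  WK@(4,0): attacks (4,1) (3,0) (3,1)
W attacks (3,2): yes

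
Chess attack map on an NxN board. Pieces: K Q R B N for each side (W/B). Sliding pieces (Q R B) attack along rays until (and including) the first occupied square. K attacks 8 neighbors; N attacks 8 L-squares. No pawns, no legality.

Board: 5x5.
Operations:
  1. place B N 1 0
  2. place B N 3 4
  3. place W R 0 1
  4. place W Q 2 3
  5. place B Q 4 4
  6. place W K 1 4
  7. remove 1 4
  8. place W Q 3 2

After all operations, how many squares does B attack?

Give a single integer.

Answer: 12

Derivation:
Op 1: place BN@(1,0)
Op 2: place BN@(3,4)
Op 3: place WR@(0,1)
Op 4: place WQ@(2,3)
Op 5: place BQ@(4,4)
Op 6: place WK@(1,4)
Op 7: remove (1,4)
Op 8: place WQ@(3,2)
Per-piece attacks for B:
  BN@(1,0): attacks (2,2) (3,1) (0,2)
  BN@(3,4): attacks (4,2) (2,2) (1,3)
  BQ@(4,4): attacks (4,3) (4,2) (4,1) (4,0) (3,4) (3,3) (2,2) (1,1) (0,0) [ray(-1,0) blocked at (3,4)]
Union (12 distinct): (0,0) (0,2) (1,1) (1,3) (2,2) (3,1) (3,3) (3,4) (4,0) (4,1) (4,2) (4,3)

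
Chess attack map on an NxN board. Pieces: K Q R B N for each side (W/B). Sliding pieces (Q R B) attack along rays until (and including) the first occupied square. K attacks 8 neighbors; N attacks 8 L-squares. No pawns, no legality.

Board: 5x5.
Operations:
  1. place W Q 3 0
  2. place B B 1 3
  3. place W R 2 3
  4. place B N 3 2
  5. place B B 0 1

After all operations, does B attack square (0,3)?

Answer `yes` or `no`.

Op 1: place WQ@(3,0)
Op 2: place BB@(1,3)
Op 3: place WR@(2,3)
Op 4: place BN@(3,2)
Op 5: place BB@(0,1)
Per-piece attacks for B:
  BB@(0,1): attacks (1,2) (2,3) (1,0) [ray(1,1) blocked at (2,3)]
  BB@(1,3): attacks (2,4) (2,2) (3,1) (4,0) (0,4) (0,2)
  BN@(3,2): attacks (4,4) (2,4) (1,3) (4,0) (2,0) (1,1)
B attacks (0,3): no

Answer: no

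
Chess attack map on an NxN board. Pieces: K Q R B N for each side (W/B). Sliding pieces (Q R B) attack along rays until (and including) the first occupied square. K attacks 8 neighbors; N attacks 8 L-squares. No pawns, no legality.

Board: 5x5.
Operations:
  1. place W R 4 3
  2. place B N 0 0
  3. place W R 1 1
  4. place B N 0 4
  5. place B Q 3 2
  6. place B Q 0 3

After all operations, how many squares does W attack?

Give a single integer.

Answer: 14

Derivation:
Op 1: place WR@(4,3)
Op 2: place BN@(0,0)
Op 3: place WR@(1,1)
Op 4: place BN@(0,4)
Op 5: place BQ@(3,2)
Op 6: place BQ@(0,3)
Per-piece attacks for W:
  WR@(1,1): attacks (1,2) (1,3) (1,4) (1,0) (2,1) (3,1) (4,1) (0,1)
  WR@(4,3): attacks (4,4) (4,2) (4,1) (4,0) (3,3) (2,3) (1,3) (0,3) [ray(-1,0) blocked at (0,3)]
Union (14 distinct): (0,1) (0,3) (1,0) (1,2) (1,3) (1,4) (2,1) (2,3) (3,1) (3,3) (4,0) (4,1) (4,2) (4,4)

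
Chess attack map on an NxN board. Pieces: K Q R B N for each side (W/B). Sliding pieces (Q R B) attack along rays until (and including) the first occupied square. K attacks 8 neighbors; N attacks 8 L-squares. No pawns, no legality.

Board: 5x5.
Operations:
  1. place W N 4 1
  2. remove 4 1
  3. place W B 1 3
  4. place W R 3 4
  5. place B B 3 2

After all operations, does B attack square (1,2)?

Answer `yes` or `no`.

Answer: no

Derivation:
Op 1: place WN@(4,1)
Op 2: remove (4,1)
Op 3: place WB@(1,3)
Op 4: place WR@(3,4)
Op 5: place BB@(3,2)
Per-piece attacks for B:
  BB@(3,2): attacks (4,3) (4,1) (2,3) (1,4) (2,1) (1,0)
B attacks (1,2): no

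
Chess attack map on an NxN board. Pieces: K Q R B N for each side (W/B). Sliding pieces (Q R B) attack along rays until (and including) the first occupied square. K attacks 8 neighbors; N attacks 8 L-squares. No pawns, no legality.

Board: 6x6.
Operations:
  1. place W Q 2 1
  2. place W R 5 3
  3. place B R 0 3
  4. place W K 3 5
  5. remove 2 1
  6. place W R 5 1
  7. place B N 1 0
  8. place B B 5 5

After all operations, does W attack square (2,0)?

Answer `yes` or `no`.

Answer: no

Derivation:
Op 1: place WQ@(2,1)
Op 2: place WR@(5,3)
Op 3: place BR@(0,3)
Op 4: place WK@(3,5)
Op 5: remove (2,1)
Op 6: place WR@(5,1)
Op 7: place BN@(1,0)
Op 8: place BB@(5,5)
Per-piece attacks for W:
  WK@(3,5): attacks (3,4) (4,5) (2,5) (4,4) (2,4)
  WR@(5,1): attacks (5,2) (5,3) (5,0) (4,1) (3,1) (2,1) (1,1) (0,1) [ray(0,1) blocked at (5,3)]
  WR@(5,3): attacks (5,4) (5,5) (5,2) (5,1) (4,3) (3,3) (2,3) (1,3) (0,3) [ray(0,1) blocked at (5,5); ray(0,-1) blocked at (5,1); ray(-1,0) blocked at (0,3)]
W attacks (2,0): no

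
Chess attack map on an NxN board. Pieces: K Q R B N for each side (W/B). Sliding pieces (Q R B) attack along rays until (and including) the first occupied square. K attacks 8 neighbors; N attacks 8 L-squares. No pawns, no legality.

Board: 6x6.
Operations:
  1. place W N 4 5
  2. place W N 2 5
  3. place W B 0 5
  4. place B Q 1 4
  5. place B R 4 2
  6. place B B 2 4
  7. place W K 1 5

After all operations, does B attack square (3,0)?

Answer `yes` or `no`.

Answer: no

Derivation:
Op 1: place WN@(4,5)
Op 2: place WN@(2,5)
Op 3: place WB@(0,5)
Op 4: place BQ@(1,4)
Op 5: place BR@(4,2)
Op 6: place BB@(2,4)
Op 7: place WK@(1,5)
Per-piece attacks for B:
  BQ@(1,4): attacks (1,5) (1,3) (1,2) (1,1) (1,0) (2,4) (0,4) (2,5) (2,3) (3,2) (4,1) (5,0) (0,5) (0,3) [ray(0,1) blocked at (1,5); ray(1,0) blocked at (2,4); ray(1,1) blocked at (2,5); ray(-1,1) blocked at (0,5)]
  BB@(2,4): attacks (3,5) (3,3) (4,2) (1,5) (1,3) (0,2) [ray(1,-1) blocked at (4,2); ray(-1,1) blocked at (1,5)]
  BR@(4,2): attacks (4,3) (4,4) (4,5) (4,1) (4,0) (5,2) (3,2) (2,2) (1,2) (0,2) [ray(0,1) blocked at (4,5)]
B attacks (3,0): no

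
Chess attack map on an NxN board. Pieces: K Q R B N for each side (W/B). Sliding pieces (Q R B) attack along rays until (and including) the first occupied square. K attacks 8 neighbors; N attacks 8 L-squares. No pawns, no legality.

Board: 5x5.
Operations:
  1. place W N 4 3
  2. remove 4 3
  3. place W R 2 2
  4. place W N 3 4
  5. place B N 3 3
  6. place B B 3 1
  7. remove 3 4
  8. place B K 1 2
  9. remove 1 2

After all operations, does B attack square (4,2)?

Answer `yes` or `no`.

Answer: yes

Derivation:
Op 1: place WN@(4,3)
Op 2: remove (4,3)
Op 3: place WR@(2,2)
Op 4: place WN@(3,4)
Op 5: place BN@(3,3)
Op 6: place BB@(3,1)
Op 7: remove (3,4)
Op 8: place BK@(1,2)
Op 9: remove (1,2)
Per-piece attacks for B:
  BB@(3,1): attacks (4,2) (4,0) (2,2) (2,0) [ray(-1,1) blocked at (2,2)]
  BN@(3,3): attacks (1,4) (4,1) (2,1) (1,2)
B attacks (4,2): yes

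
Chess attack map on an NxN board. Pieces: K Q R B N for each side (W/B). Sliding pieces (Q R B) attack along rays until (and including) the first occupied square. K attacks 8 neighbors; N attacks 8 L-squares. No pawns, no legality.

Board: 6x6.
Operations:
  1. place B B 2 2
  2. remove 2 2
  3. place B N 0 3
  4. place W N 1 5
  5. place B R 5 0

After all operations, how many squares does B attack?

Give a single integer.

Answer: 14

Derivation:
Op 1: place BB@(2,2)
Op 2: remove (2,2)
Op 3: place BN@(0,3)
Op 4: place WN@(1,5)
Op 5: place BR@(5,0)
Per-piece attacks for B:
  BN@(0,3): attacks (1,5) (2,4) (1,1) (2,2)
  BR@(5,0): attacks (5,1) (5,2) (5,3) (5,4) (5,5) (4,0) (3,0) (2,0) (1,0) (0,0)
Union (14 distinct): (0,0) (1,0) (1,1) (1,5) (2,0) (2,2) (2,4) (3,0) (4,0) (5,1) (5,2) (5,3) (5,4) (5,5)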